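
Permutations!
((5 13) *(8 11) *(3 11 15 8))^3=((3 11)(5 13)(8 15))^3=(3 11)(5 13)(8 15)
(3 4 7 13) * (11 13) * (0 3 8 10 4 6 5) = (0 3 6 5)(4 7 11 13 8 10) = [3, 1, 2, 6, 7, 0, 5, 11, 10, 9, 4, 13, 12, 8]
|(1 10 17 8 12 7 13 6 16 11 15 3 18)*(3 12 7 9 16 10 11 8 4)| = |(1 11 15 12 9 16 8 7 13 6 10 17 4 3 18)| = 15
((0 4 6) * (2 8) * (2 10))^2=((0 4 6)(2 8 10))^2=(0 6 4)(2 10 8)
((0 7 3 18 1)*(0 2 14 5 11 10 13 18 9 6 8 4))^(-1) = (0 4 8 6 9 3 7)(1 18 13 10 11 5 14 2)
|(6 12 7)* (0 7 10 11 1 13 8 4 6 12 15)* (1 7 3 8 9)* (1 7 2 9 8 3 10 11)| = 40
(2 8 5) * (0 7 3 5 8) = (8)(0 7 3 5 2) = [7, 1, 0, 5, 4, 2, 6, 3, 8]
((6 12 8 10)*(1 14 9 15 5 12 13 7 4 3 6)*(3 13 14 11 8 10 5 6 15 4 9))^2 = ((1 11 8 5 12 10)(3 15 6 14)(4 13 7 9))^2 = (1 8 12)(3 6)(4 7)(5 10 11)(9 13)(14 15)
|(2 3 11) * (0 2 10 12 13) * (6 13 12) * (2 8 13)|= 15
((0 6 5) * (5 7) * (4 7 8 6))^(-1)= (0 5 7 4)(6 8)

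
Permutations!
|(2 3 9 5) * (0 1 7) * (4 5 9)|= 12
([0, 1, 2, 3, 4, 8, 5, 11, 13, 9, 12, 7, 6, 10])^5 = (5 6 12 10 13 8)(7 11)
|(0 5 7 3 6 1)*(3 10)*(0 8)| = |(0 5 7 10 3 6 1 8)| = 8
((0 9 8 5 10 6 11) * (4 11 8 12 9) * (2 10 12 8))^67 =(0 4 11)(2 10 6)(5 8 9 12) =((0 4 11)(2 10 6)(5 12 9 8))^67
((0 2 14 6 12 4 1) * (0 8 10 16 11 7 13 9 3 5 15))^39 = ((0 2 14 6 12 4 1 8 10 16 11 7 13 9 3 5 15))^39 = (0 4 11 5 6 10 9 2 1 7 15 12 16 3 14 8 13)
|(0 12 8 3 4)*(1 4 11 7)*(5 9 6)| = |(0 12 8 3 11 7 1 4)(5 9 6)| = 24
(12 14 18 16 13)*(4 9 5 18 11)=(4 9 5 18 16 13 12 14 11)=[0, 1, 2, 3, 9, 18, 6, 7, 8, 5, 10, 4, 14, 12, 11, 15, 13, 17, 16]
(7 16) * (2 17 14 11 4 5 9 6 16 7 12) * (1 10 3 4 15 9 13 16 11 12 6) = [0, 10, 17, 4, 5, 13, 11, 7, 8, 1, 3, 15, 2, 16, 12, 9, 6, 14] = (1 10 3 4 5 13 16 6 11 15 9)(2 17 14 12)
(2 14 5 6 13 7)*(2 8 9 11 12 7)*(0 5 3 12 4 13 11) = (0 5 6 11 4 13 2 14 3 12 7 8 9) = [5, 1, 14, 12, 13, 6, 11, 8, 9, 0, 10, 4, 7, 2, 3]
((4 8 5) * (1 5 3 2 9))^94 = ((1 5 4 8 3 2 9))^94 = (1 8 9 4 2 5 3)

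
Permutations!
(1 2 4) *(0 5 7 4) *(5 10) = (0 10 5 7 4 1 2) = [10, 2, 0, 3, 1, 7, 6, 4, 8, 9, 5]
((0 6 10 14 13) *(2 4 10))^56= (14)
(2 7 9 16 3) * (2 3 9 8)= [0, 1, 7, 3, 4, 5, 6, 8, 2, 16, 10, 11, 12, 13, 14, 15, 9]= (2 7 8)(9 16)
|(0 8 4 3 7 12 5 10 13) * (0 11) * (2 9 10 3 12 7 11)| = 28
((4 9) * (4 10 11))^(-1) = ((4 9 10 11))^(-1) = (4 11 10 9)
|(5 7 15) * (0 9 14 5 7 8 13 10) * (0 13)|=10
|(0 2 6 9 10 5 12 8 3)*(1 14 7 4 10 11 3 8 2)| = 13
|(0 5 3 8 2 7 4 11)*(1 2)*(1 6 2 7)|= 10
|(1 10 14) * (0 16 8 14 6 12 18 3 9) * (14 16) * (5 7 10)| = |(0 14 1 5 7 10 6 12 18 3 9)(8 16)| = 22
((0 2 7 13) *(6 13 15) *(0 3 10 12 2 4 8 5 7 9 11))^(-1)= (0 11 9 2 12 10 3 13 6 15 7 5 8 4)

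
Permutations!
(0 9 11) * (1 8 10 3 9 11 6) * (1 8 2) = (0 11)(1 2)(3 9 6 8 10) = [11, 2, 1, 9, 4, 5, 8, 7, 10, 6, 3, 0]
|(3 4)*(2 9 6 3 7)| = 6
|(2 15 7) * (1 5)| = |(1 5)(2 15 7)| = 6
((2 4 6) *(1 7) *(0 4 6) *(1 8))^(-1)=(0 4)(1 8 7)(2 6)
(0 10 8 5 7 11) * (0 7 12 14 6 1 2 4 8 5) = (0 10 5 12 14 6 1 2 4 8)(7 11) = [10, 2, 4, 3, 8, 12, 1, 11, 0, 9, 5, 7, 14, 13, 6]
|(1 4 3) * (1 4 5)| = 2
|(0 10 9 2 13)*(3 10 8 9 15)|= |(0 8 9 2 13)(3 10 15)|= 15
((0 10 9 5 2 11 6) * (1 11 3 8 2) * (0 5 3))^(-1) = (0 2 8 3 9 10)(1 5 6 11)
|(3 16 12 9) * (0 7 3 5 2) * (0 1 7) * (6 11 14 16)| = |(1 7 3 6 11 14 16 12 9 5 2)| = 11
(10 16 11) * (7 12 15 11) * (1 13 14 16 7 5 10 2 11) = (1 13 14 16 5 10 7 12 15)(2 11) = [0, 13, 11, 3, 4, 10, 6, 12, 8, 9, 7, 2, 15, 14, 16, 1, 5]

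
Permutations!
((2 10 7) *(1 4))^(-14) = (2 10 7)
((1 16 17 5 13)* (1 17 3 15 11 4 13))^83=(1 3 11 13 5 16 15 4 17)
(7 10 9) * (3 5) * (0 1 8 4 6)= (0 1 8 4 6)(3 5)(7 10 9)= [1, 8, 2, 5, 6, 3, 0, 10, 4, 7, 9]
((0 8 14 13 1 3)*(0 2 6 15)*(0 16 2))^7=((0 8 14 13 1 3)(2 6 15 16))^7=(0 8 14 13 1 3)(2 16 15 6)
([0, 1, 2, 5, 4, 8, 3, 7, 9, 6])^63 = [0, 1, 2, 9, 4, 6, 8, 7, 3, 5]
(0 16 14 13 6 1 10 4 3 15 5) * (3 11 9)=[16, 10, 2, 15, 11, 0, 1, 7, 8, 3, 4, 9, 12, 6, 13, 5, 14]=(0 16 14 13 6 1 10 4 11 9 3 15 5)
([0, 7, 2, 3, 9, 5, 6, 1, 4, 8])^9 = [0, 7, 2, 3, 4, 5, 6, 1, 8, 9]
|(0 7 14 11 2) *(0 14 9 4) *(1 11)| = |(0 7 9 4)(1 11 2 14)| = 4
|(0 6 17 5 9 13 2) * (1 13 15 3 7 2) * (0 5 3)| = |(0 6 17 3 7 2 5 9 15)(1 13)| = 18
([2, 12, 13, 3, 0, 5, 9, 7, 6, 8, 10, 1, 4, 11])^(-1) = (0 4 12 1 11 13 2)(6 8 9)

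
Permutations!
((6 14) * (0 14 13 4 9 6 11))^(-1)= (0 11 14)(4 13 6 9)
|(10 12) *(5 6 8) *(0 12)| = 3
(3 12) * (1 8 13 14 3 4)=(1 8 13 14 3 12 4)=[0, 8, 2, 12, 1, 5, 6, 7, 13, 9, 10, 11, 4, 14, 3]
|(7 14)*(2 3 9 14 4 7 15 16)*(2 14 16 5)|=|(2 3 9 16 14 15 5)(4 7)|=14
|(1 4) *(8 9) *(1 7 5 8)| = |(1 4 7 5 8 9)| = 6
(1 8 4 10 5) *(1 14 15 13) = (1 8 4 10 5 14 15 13) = [0, 8, 2, 3, 10, 14, 6, 7, 4, 9, 5, 11, 12, 1, 15, 13]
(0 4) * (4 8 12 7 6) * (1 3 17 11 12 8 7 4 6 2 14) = (0 7 2 14 1 3 17 11 12 4) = [7, 3, 14, 17, 0, 5, 6, 2, 8, 9, 10, 12, 4, 13, 1, 15, 16, 11]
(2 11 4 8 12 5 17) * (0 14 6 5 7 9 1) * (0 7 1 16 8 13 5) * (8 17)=(0 14 6)(1 7 9 16 17 2 11 4 13 5 8 12)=[14, 7, 11, 3, 13, 8, 0, 9, 12, 16, 10, 4, 1, 5, 6, 15, 17, 2]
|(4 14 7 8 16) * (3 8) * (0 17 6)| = 6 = |(0 17 6)(3 8 16 4 14 7)|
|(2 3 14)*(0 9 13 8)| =|(0 9 13 8)(2 3 14)| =12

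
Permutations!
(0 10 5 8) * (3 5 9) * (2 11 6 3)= (0 10 9 2 11 6 3 5 8)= [10, 1, 11, 5, 4, 8, 3, 7, 0, 2, 9, 6]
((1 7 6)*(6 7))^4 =(7)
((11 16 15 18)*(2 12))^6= ((2 12)(11 16 15 18))^6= (11 15)(16 18)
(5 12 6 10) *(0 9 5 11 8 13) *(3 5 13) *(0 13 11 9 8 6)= [8, 1, 2, 5, 4, 12, 10, 7, 3, 11, 9, 6, 0, 13]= (13)(0 8 3 5 12)(6 10 9 11)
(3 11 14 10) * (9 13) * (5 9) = (3 11 14 10)(5 9 13) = [0, 1, 2, 11, 4, 9, 6, 7, 8, 13, 3, 14, 12, 5, 10]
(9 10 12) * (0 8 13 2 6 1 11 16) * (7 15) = (0 8 13 2 6 1 11 16)(7 15)(9 10 12) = [8, 11, 6, 3, 4, 5, 1, 15, 13, 10, 12, 16, 9, 2, 14, 7, 0]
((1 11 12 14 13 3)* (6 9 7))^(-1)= ((1 11 12 14 13 3)(6 9 7))^(-1)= (1 3 13 14 12 11)(6 7 9)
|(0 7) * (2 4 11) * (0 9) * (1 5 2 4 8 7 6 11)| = 10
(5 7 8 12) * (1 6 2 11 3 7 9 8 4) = (1 6 2 11 3 7 4)(5 9 8 12) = [0, 6, 11, 7, 1, 9, 2, 4, 12, 8, 10, 3, 5]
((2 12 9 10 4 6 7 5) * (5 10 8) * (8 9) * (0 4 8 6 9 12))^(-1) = ((0 4 9 12 6 7 10 8 5 2))^(-1) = (0 2 5 8 10 7 6 12 9 4)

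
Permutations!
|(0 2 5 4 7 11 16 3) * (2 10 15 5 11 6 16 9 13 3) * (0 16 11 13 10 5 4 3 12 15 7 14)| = 10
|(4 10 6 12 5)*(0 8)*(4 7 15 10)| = 6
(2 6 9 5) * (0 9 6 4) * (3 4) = (0 9 5 2 3 4) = [9, 1, 3, 4, 0, 2, 6, 7, 8, 5]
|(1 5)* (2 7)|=|(1 5)(2 7)|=2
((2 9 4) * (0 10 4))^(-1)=(0 9 2 4 10)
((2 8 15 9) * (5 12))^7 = (2 9 15 8)(5 12)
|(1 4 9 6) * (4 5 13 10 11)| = |(1 5 13 10 11 4 9 6)| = 8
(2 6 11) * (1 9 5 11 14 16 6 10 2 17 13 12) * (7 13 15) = (1 9 5 11 17 15 7 13 12)(2 10)(6 14 16) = [0, 9, 10, 3, 4, 11, 14, 13, 8, 5, 2, 17, 1, 12, 16, 7, 6, 15]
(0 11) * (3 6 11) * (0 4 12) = (0 3 6 11 4 12) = [3, 1, 2, 6, 12, 5, 11, 7, 8, 9, 10, 4, 0]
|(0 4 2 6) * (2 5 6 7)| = 4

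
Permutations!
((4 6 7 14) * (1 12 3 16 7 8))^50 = ((1 12 3 16 7 14 4 6 8))^50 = (1 14 12 4 3 6 16 8 7)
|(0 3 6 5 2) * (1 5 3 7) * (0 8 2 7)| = 6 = |(1 5 7)(2 8)(3 6)|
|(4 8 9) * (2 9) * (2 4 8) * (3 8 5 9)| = |(2 3 8 4)(5 9)| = 4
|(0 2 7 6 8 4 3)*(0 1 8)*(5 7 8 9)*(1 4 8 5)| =|(0 2 5 7 6)(1 9)(3 4)| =10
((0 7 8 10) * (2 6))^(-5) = ((0 7 8 10)(2 6))^(-5) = (0 10 8 7)(2 6)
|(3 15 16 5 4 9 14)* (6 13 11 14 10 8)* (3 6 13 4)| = 8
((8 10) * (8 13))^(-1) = ((8 10 13))^(-1) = (8 13 10)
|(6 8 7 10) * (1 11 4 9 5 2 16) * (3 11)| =|(1 3 11 4 9 5 2 16)(6 8 7 10)| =8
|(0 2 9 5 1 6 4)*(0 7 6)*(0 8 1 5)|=|(0 2 9)(1 8)(4 7 6)|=6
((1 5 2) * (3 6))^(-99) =((1 5 2)(3 6))^(-99) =(3 6)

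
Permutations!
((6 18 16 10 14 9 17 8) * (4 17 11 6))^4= ((4 17 8)(6 18 16 10 14 9 11))^4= (4 17 8)(6 14 18 9 16 11 10)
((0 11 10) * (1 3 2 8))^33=((0 11 10)(1 3 2 8))^33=(11)(1 3 2 8)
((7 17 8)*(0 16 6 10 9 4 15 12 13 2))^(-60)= ((0 16 6 10 9 4 15 12 13 2)(7 17 8))^(-60)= (17)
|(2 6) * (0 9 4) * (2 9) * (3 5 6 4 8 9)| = 6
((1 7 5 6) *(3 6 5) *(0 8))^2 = ((0 8)(1 7 3 6))^2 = (8)(1 3)(6 7)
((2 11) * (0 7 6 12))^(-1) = ((0 7 6 12)(2 11))^(-1) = (0 12 6 7)(2 11)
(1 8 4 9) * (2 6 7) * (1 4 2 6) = (1 8 2)(4 9)(6 7) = [0, 8, 1, 3, 9, 5, 7, 6, 2, 4]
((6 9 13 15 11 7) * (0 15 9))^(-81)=(0 6 7 11 15)(9 13)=((0 15 11 7 6)(9 13))^(-81)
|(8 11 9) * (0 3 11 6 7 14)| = 8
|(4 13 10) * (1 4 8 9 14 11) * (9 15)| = |(1 4 13 10 8 15 9 14 11)| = 9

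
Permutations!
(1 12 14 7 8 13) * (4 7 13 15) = [0, 12, 2, 3, 7, 5, 6, 8, 15, 9, 10, 11, 14, 1, 13, 4] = (1 12 14 13)(4 7 8 15)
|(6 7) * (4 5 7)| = 4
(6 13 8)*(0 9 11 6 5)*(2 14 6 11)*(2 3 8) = [9, 1, 14, 8, 4, 0, 13, 7, 5, 3, 10, 11, 12, 2, 6] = (0 9 3 8 5)(2 14 6 13)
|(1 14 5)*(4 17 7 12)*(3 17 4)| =12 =|(1 14 5)(3 17 7 12)|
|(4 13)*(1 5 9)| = |(1 5 9)(4 13)| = 6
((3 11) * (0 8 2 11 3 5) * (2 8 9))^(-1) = (0 5 11 2 9)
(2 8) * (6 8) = (2 6 8) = [0, 1, 6, 3, 4, 5, 8, 7, 2]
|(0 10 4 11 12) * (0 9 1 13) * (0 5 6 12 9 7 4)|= |(0 10)(1 13 5 6 12 7 4 11 9)|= 18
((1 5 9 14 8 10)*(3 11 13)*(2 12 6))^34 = (1 8 9)(2 12 6)(3 11 13)(5 10 14)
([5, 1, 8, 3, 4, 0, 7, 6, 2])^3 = (0 5)(2 8)(6 7)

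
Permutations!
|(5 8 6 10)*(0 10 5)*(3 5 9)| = |(0 10)(3 5 8 6 9)| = 10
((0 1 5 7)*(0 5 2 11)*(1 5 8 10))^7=(0 11 2 1 10 8 7 5)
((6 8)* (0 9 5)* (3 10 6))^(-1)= (0 5 9)(3 8 6 10)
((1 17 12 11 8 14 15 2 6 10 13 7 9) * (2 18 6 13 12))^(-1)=((1 17 2 13 7 9)(6 10 12 11 8 14 15 18))^(-1)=(1 9 7 13 2 17)(6 18 15 14 8 11 12 10)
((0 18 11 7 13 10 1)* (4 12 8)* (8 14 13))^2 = ((0 18 11 7 8 4 12 14 13 10 1))^2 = (0 11 8 12 13 1 18 7 4 14 10)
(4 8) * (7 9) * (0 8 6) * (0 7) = [8, 1, 2, 3, 6, 5, 7, 9, 4, 0] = (0 8 4 6 7 9)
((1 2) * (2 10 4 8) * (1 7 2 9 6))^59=((1 10 4 8 9 6)(2 7))^59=(1 6 9 8 4 10)(2 7)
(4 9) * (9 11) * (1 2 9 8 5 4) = [0, 2, 9, 3, 11, 4, 6, 7, 5, 1, 10, 8] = (1 2 9)(4 11 8 5)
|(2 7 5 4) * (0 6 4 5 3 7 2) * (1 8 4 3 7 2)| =|(0 6 3 2 1 8 4)| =7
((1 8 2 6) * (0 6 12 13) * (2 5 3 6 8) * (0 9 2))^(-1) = (0 1 6 3 5 8)(2 9 13 12)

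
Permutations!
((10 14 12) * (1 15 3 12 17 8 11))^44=(1 11 8 17 14 10 12 3 15)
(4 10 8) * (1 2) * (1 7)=[0, 2, 7, 3, 10, 5, 6, 1, 4, 9, 8]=(1 2 7)(4 10 8)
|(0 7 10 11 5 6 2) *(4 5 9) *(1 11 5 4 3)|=12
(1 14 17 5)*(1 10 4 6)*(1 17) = (1 14)(4 6 17 5 10) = [0, 14, 2, 3, 6, 10, 17, 7, 8, 9, 4, 11, 12, 13, 1, 15, 16, 5]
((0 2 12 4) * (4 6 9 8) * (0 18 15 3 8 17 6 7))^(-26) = (0 12)(2 7)(3 15 18 4 8)(6 9 17)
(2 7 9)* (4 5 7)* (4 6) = (2 6 4 5 7 9) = [0, 1, 6, 3, 5, 7, 4, 9, 8, 2]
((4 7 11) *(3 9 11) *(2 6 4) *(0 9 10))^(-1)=((0 9 11 2 6 4 7 3 10))^(-1)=(0 10 3 7 4 6 2 11 9)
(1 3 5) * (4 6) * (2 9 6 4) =(1 3 5)(2 9 6) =[0, 3, 9, 5, 4, 1, 2, 7, 8, 6]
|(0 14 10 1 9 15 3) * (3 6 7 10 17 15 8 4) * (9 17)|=6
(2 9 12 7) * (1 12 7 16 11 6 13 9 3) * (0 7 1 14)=(0 7 2 3 14)(1 12 16 11 6 13 9)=[7, 12, 3, 14, 4, 5, 13, 2, 8, 1, 10, 6, 16, 9, 0, 15, 11]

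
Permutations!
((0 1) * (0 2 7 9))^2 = (0 2 9 1 7)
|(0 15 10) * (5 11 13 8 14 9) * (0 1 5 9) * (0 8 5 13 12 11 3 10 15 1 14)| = 8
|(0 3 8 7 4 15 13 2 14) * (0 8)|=14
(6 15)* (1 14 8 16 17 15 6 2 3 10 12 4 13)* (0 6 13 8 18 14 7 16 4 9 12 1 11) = [6, 7, 3, 10, 8, 5, 13, 16, 4, 12, 1, 0, 9, 11, 18, 2, 17, 15, 14] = (0 6 13 11)(1 7 16 17 15 2 3 10)(4 8)(9 12)(14 18)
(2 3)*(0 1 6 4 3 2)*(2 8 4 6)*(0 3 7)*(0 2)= (0 1)(2 8 4 7)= [1, 0, 8, 3, 7, 5, 6, 2, 4]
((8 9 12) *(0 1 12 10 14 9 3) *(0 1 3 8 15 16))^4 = (0 15 1)(3 16 12)(9 10 14)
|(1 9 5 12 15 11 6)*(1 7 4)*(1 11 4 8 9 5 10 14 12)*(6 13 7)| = |(1 5)(4 11 13 7 8 9 10 14 12 15)| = 10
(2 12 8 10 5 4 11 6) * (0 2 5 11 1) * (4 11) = [2, 0, 12, 3, 1, 11, 5, 7, 10, 9, 4, 6, 8] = (0 2 12 8 10 4 1)(5 11 6)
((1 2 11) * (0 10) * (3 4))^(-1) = ((0 10)(1 2 11)(3 4))^(-1) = (0 10)(1 11 2)(3 4)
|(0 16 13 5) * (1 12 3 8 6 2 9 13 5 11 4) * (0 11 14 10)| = |(0 16 5 11 4 1 12 3 8 6 2 9 13 14 10)| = 15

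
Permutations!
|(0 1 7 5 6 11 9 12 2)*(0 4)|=|(0 1 7 5 6 11 9 12 2 4)|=10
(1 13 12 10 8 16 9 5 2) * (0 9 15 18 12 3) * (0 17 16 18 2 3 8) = (0 9 5 3 17 16 15 2 1 13 8 18 12 10) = [9, 13, 1, 17, 4, 3, 6, 7, 18, 5, 0, 11, 10, 8, 14, 2, 15, 16, 12]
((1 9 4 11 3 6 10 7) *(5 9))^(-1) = (1 7 10 6 3 11 4 9 5)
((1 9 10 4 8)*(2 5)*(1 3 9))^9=(2 5)(3 8 4 10 9)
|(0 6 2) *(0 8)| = 4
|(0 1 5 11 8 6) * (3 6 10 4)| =|(0 1 5 11 8 10 4 3 6)| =9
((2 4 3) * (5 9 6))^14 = ((2 4 3)(5 9 6))^14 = (2 3 4)(5 6 9)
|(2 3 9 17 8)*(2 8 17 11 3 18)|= |(2 18)(3 9 11)|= 6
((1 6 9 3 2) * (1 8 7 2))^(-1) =((1 6 9 3)(2 8 7))^(-1) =(1 3 9 6)(2 7 8)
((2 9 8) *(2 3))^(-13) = (2 3 8 9)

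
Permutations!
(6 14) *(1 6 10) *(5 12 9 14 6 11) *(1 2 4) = [0, 11, 4, 3, 1, 12, 6, 7, 8, 14, 2, 5, 9, 13, 10] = (1 11 5 12 9 14 10 2 4)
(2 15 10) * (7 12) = (2 15 10)(7 12) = [0, 1, 15, 3, 4, 5, 6, 12, 8, 9, 2, 11, 7, 13, 14, 10]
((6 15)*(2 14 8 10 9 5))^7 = (2 14 8 10 9 5)(6 15)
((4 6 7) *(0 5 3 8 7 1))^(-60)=(0 7)(1 8)(3 6)(4 5)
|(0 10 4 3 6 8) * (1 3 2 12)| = |(0 10 4 2 12 1 3 6 8)| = 9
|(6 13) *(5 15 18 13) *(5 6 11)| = 5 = |(5 15 18 13 11)|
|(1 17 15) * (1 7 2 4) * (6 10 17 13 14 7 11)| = |(1 13 14 7 2 4)(6 10 17 15 11)| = 30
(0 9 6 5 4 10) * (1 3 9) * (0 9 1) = (1 3)(4 10 9 6 5) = [0, 3, 2, 1, 10, 4, 5, 7, 8, 6, 9]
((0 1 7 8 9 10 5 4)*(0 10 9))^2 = (0 7)(1 8)(4 5 10)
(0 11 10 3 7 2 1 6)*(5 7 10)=[11, 6, 1, 10, 4, 7, 0, 2, 8, 9, 3, 5]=(0 11 5 7 2 1 6)(3 10)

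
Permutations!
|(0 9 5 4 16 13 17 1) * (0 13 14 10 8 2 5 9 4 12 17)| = 12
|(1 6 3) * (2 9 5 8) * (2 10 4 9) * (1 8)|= 8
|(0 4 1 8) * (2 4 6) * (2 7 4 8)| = 7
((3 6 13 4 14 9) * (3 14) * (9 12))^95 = ((3 6 13 4)(9 14 12))^95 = (3 4 13 6)(9 12 14)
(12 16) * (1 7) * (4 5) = (1 7)(4 5)(12 16) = [0, 7, 2, 3, 5, 4, 6, 1, 8, 9, 10, 11, 16, 13, 14, 15, 12]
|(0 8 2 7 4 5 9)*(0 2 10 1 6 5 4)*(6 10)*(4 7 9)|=6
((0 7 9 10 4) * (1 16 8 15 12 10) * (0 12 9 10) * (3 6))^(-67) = ((0 7 10 4 12)(1 16 8 15 9)(3 6))^(-67) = (0 4 7 12 10)(1 15 16 9 8)(3 6)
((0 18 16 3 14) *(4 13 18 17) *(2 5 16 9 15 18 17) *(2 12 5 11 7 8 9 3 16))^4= ((0 12 5 2 11 7 8 9 15 18 3 14)(4 13 17))^4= (0 11 15)(2 9 14)(3 5 8)(4 13 17)(7 18 12)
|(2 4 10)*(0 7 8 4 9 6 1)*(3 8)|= 10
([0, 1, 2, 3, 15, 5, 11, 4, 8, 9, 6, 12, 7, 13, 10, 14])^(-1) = [0, 1, 2, 3, 7, 5, 10, 12, 8, 9, 14, 6, 11, 13, 15, 4]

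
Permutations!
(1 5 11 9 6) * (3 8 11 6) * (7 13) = [0, 5, 2, 8, 4, 6, 1, 13, 11, 3, 10, 9, 12, 7] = (1 5 6)(3 8 11 9)(7 13)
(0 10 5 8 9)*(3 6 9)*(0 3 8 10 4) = (0 4)(3 6 9)(5 10) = [4, 1, 2, 6, 0, 10, 9, 7, 8, 3, 5]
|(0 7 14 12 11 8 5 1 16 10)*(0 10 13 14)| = |(0 7)(1 16 13 14 12 11 8 5)| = 8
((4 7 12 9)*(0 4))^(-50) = ((0 4 7 12 9))^(-50) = (12)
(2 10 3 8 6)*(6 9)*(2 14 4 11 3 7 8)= (2 10 7 8 9 6 14 4 11 3)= [0, 1, 10, 2, 11, 5, 14, 8, 9, 6, 7, 3, 12, 13, 4]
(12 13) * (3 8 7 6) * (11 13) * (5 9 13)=(3 8 7 6)(5 9 13 12 11)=[0, 1, 2, 8, 4, 9, 3, 6, 7, 13, 10, 5, 11, 12]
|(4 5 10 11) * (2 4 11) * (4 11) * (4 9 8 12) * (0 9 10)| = 6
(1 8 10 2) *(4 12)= (1 8 10 2)(4 12)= [0, 8, 1, 3, 12, 5, 6, 7, 10, 9, 2, 11, 4]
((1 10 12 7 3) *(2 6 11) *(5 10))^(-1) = (1 3 7 12 10 5)(2 11 6)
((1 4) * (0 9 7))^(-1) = ((0 9 7)(1 4))^(-1) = (0 7 9)(1 4)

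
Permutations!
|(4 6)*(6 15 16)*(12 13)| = |(4 15 16 6)(12 13)| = 4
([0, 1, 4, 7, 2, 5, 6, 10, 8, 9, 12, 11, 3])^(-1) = (2 4)(3 12 10 7)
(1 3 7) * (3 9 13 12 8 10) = (1 9 13 12 8 10 3 7) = [0, 9, 2, 7, 4, 5, 6, 1, 10, 13, 3, 11, 8, 12]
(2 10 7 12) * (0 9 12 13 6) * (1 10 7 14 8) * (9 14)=(0 14 8 1 10 9 12 2 7 13 6)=[14, 10, 7, 3, 4, 5, 0, 13, 1, 12, 9, 11, 2, 6, 8]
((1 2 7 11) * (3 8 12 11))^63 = ((1 2 7 3 8 12 11))^63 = (12)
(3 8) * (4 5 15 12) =(3 8)(4 5 15 12) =[0, 1, 2, 8, 5, 15, 6, 7, 3, 9, 10, 11, 4, 13, 14, 12]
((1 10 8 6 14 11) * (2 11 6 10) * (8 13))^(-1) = (1 11 2)(6 14)(8 13 10)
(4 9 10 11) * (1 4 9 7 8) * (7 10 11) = (1 4 10 7 8)(9 11) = [0, 4, 2, 3, 10, 5, 6, 8, 1, 11, 7, 9]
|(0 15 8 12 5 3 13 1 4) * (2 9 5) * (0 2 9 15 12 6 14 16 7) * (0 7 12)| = |(1 4 2 15 8 6 14 16 12 9 5 3 13)| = 13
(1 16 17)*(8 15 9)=(1 16 17)(8 15 9)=[0, 16, 2, 3, 4, 5, 6, 7, 15, 8, 10, 11, 12, 13, 14, 9, 17, 1]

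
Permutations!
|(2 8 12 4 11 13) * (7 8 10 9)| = 9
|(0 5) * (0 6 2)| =4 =|(0 5 6 2)|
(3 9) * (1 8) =[0, 8, 2, 9, 4, 5, 6, 7, 1, 3] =(1 8)(3 9)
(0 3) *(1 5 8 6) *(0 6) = (0 3 6 1 5 8) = [3, 5, 2, 6, 4, 8, 1, 7, 0]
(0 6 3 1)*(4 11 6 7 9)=(0 7 9 4 11 6 3 1)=[7, 0, 2, 1, 11, 5, 3, 9, 8, 4, 10, 6]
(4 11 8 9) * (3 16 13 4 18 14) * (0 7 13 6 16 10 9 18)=[7, 1, 2, 10, 11, 5, 16, 13, 18, 0, 9, 8, 12, 4, 3, 15, 6, 17, 14]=(0 7 13 4 11 8 18 14 3 10 9)(6 16)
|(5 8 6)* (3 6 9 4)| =6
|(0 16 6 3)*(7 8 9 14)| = |(0 16 6 3)(7 8 9 14)| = 4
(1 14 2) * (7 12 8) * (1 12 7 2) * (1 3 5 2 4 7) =(1 14 3 5 2 12 8 4 7) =[0, 14, 12, 5, 7, 2, 6, 1, 4, 9, 10, 11, 8, 13, 3]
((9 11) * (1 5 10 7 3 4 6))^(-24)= (11)(1 3 5 4 10 6 7)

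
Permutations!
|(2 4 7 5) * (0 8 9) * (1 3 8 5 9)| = |(0 5 2 4 7 9)(1 3 8)| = 6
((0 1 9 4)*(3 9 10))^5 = ((0 1 10 3 9 4))^5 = (0 4 9 3 10 1)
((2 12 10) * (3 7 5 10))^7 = ((2 12 3 7 5 10))^7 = (2 12 3 7 5 10)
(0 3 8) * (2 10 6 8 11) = (0 3 11 2 10 6 8) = [3, 1, 10, 11, 4, 5, 8, 7, 0, 9, 6, 2]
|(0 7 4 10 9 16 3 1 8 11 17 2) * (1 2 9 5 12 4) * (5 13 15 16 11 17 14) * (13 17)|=|(0 7 1 8 13 15 16 3 2)(4 10 17 9 11 14 5 12)|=72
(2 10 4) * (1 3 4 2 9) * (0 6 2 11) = (0 6 2 10 11)(1 3 4 9) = [6, 3, 10, 4, 9, 5, 2, 7, 8, 1, 11, 0]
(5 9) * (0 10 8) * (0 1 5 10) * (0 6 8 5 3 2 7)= [6, 3, 7, 2, 4, 9, 8, 0, 1, 10, 5]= (0 6 8 1 3 2 7)(5 9 10)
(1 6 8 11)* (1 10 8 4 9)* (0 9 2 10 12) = (0 9 1 6 4 2 10 8 11 12) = [9, 6, 10, 3, 2, 5, 4, 7, 11, 1, 8, 12, 0]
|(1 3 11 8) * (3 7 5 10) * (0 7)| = |(0 7 5 10 3 11 8 1)| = 8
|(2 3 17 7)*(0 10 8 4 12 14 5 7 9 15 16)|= 14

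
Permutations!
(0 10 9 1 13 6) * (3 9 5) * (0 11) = (0 10 5 3 9 1 13 6 11) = [10, 13, 2, 9, 4, 3, 11, 7, 8, 1, 5, 0, 12, 6]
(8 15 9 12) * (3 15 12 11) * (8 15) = [0, 1, 2, 8, 4, 5, 6, 7, 12, 11, 10, 3, 15, 13, 14, 9] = (3 8 12 15 9 11)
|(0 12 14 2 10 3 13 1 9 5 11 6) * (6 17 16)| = |(0 12 14 2 10 3 13 1 9 5 11 17 16 6)| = 14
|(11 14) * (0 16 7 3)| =|(0 16 7 3)(11 14)| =4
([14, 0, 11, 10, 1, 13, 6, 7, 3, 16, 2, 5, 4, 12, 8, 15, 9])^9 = (0 12 11 3)(1 13 2 8)(4 5 10 14)(9 16)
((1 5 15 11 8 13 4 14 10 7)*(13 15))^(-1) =(1 7 10 14 4 13 5)(8 11 15)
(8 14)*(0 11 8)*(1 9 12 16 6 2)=(0 11 8 14)(1 9 12 16 6 2)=[11, 9, 1, 3, 4, 5, 2, 7, 14, 12, 10, 8, 16, 13, 0, 15, 6]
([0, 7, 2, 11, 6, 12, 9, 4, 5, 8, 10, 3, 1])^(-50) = [0, 5, 2, 3, 1, 9, 7, 12, 6, 4, 10, 11, 8]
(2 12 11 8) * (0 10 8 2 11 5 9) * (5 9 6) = (0 10 8 11 2 12 9)(5 6) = [10, 1, 12, 3, 4, 6, 5, 7, 11, 0, 8, 2, 9]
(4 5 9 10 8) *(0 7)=(0 7)(4 5 9 10 8)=[7, 1, 2, 3, 5, 9, 6, 0, 4, 10, 8]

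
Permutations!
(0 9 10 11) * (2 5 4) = (0 9 10 11)(2 5 4) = [9, 1, 5, 3, 2, 4, 6, 7, 8, 10, 11, 0]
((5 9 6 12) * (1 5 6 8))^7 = ((1 5 9 8)(6 12))^7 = (1 8 9 5)(6 12)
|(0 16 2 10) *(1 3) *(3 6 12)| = 4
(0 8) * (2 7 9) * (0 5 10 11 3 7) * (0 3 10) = (0 8 5)(2 3 7 9)(10 11) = [8, 1, 3, 7, 4, 0, 6, 9, 5, 2, 11, 10]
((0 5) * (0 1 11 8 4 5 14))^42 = ((0 14)(1 11 8 4 5))^42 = (14)(1 8 5 11 4)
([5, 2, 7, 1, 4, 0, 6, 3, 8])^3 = [5, 3, 1, 7, 4, 0, 6, 2, 8]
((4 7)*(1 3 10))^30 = (10) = ((1 3 10)(4 7))^30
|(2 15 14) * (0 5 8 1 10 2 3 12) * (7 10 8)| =|(0 5 7 10 2 15 14 3 12)(1 8)| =18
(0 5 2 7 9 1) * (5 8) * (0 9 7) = [8, 9, 0, 3, 4, 2, 6, 7, 5, 1] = (0 8 5 2)(1 9)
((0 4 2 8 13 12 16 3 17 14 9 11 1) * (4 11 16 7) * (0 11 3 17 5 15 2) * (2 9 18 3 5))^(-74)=((0 5 15 9 16 17 14 18 3 2 8 13 12 7 4)(1 11))^(-74)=(0 5 15 9 16 17 14 18 3 2 8 13 12 7 4)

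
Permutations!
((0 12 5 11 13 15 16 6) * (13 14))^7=((0 12 5 11 14 13 15 16 6))^7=(0 16 13 11 12 6 15 14 5)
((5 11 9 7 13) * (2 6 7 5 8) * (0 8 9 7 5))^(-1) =((0 8 2 6 5 11 7 13 9))^(-1) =(0 9 13 7 11 5 6 2 8)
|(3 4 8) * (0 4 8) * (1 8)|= |(0 4)(1 8 3)|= 6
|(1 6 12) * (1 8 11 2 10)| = |(1 6 12 8 11 2 10)| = 7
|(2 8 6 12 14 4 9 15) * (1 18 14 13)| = |(1 18 14 4 9 15 2 8 6 12 13)| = 11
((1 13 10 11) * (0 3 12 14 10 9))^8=(0 9 13 1 11 10 14 12 3)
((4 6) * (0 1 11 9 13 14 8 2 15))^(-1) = ((0 1 11 9 13 14 8 2 15)(4 6))^(-1) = (0 15 2 8 14 13 9 11 1)(4 6)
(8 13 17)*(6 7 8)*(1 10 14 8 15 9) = [0, 10, 2, 3, 4, 5, 7, 15, 13, 1, 14, 11, 12, 17, 8, 9, 16, 6] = (1 10 14 8 13 17 6 7 15 9)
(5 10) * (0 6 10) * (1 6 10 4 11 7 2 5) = [10, 6, 5, 3, 11, 0, 4, 2, 8, 9, 1, 7] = (0 10 1 6 4 11 7 2 5)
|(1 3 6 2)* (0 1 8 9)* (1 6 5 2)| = 8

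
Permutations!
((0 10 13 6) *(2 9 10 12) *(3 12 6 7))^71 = (0 6)(2 9 10 13 7 3 12)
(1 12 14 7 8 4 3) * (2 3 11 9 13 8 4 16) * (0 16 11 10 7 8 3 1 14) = [16, 12, 1, 14, 10, 5, 6, 4, 11, 13, 7, 9, 0, 3, 8, 15, 2] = (0 16 2 1 12)(3 14 8 11 9 13)(4 10 7)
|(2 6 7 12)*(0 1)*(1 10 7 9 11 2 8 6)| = 10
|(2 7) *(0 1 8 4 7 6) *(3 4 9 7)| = 14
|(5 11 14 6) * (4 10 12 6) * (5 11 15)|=|(4 10 12 6 11 14)(5 15)|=6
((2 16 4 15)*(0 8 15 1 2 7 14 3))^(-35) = ((0 8 15 7 14 3)(1 2 16 4))^(-35) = (0 8 15 7 14 3)(1 2 16 4)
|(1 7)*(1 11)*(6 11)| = 4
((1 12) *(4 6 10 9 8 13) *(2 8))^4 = ((1 12)(2 8 13 4 6 10 9))^4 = (2 6 8 10 13 9 4)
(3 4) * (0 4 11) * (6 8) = (0 4 3 11)(6 8) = [4, 1, 2, 11, 3, 5, 8, 7, 6, 9, 10, 0]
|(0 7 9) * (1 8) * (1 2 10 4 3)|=|(0 7 9)(1 8 2 10 4 3)|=6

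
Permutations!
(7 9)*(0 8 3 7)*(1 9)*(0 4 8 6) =[6, 9, 2, 7, 8, 5, 0, 1, 3, 4] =(0 6)(1 9 4 8 3 7)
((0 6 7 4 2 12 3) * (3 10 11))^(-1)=(0 3 11 10 12 2 4 7 6)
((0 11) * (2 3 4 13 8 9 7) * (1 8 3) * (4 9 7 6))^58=((0 11)(1 8 7 2)(3 9 6 4 13))^58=(1 7)(2 8)(3 4 9 13 6)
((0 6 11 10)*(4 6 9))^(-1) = ((0 9 4 6 11 10))^(-1) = (0 10 11 6 4 9)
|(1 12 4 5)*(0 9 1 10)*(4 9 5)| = |(0 5 10)(1 12 9)| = 3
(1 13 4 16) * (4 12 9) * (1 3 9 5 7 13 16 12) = [0, 16, 2, 9, 12, 7, 6, 13, 8, 4, 10, 11, 5, 1, 14, 15, 3] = (1 16 3 9 4 12 5 7 13)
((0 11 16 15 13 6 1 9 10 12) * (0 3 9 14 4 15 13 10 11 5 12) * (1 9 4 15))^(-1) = (0 10 15 14 1 4 3 12 5)(6 13 16 11 9)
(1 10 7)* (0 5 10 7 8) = (0 5 10 8)(1 7) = [5, 7, 2, 3, 4, 10, 6, 1, 0, 9, 8]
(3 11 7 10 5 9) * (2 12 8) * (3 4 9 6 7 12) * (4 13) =(2 3 11 12 8)(4 9 13)(5 6 7 10) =[0, 1, 3, 11, 9, 6, 7, 10, 2, 13, 5, 12, 8, 4]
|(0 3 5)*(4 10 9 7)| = |(0 3 5)(4 10 9 7)| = 12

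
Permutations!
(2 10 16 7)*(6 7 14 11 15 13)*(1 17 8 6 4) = [0, 17, 10, 3, 1, 5, 7, 2, 6, 9, 16, 15, 12, 4, 11, 13, 14, 8] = (1 17 8 6 7 2 10 16 14 11 15 13 4)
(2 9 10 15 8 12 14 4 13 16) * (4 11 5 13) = (2 9 10 15 8 12 14 11 5 13 16) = [0, 1, 9, 3, 4, 13, 6, 7, 12, 10, 15, 5, 14, 16, 11, 8, 2]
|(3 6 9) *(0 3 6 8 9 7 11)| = 7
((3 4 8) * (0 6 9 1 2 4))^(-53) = (0 1 8 6 2 3 9 4)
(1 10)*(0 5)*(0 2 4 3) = (0 5 2 4 3)(1 10) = [5, 10, 4, 0, 3, 2, 6, 7, 8, 9, 1]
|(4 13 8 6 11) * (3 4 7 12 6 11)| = 8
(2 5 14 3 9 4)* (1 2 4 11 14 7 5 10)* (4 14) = (1 2 10)(3 9 11 4 14)(5 7) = [0, 2, 10, 9, 14, 7, 6, 5, 8, 11, 1, 4, 12, 13, 3]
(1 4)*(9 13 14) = (1 4)(9 13 14) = [0, 4, 2, 3, 1, 5, 6, 7, 8, 13, 10, 11, 12, 14, 9]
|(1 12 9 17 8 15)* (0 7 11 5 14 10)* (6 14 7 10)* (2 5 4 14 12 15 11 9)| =22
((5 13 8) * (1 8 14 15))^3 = (1 13)(5 15)(8 14)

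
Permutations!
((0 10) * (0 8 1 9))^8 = (0 1 10 9 8)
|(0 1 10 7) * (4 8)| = 4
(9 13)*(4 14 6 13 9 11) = [0, 1, 2, 3, 14, 5, 13, 7, 8, 9, 10, 4, 12, 11, 6] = (4 14 6 13 11)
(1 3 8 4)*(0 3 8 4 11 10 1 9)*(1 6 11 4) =(0 3 1 8 4 9)(6 11 10) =[3, 8, 2, 1, 9, 5, 11, 7, 4, 0, 6, 10]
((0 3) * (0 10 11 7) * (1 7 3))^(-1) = ((0 1 7)(3 10 11))^(-1) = (0 7 1)(3 11 10)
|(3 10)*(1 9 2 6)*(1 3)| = |(1 9 2 6 3 10)| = 6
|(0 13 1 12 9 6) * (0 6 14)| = |(0 13 1 12 9 14)| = 6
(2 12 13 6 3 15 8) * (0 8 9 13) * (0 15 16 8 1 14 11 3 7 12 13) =[1, 14, 13, 16, 4, 5, 7, 12, 2, 0, 10, 3, 15, 6, 11, 9, 8] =(0 1 14 11 3 16 8 2 13 6 7 12 15 9)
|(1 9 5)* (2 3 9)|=5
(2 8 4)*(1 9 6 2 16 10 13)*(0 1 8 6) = (0 1 9)(2 6)(4 16 10 13 8) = [1, 9, 6, 3, 16, 5, 2, 7, 4, 0, 13, 11, 12, 8, 14, 15, 10]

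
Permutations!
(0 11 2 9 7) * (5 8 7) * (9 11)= [9, 1, 11, 3, 4, 8, 6, 0, 7, 5, 10, 2]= (0 9 5 8 7)(2 11)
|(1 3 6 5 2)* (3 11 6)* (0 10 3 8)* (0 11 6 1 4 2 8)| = |(0 10 3)(1 6 5 8 11)(2 4)| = 30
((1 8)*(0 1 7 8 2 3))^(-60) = ((0 1 2 3)(7 8))^(-60) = (8)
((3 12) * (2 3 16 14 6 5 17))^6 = ((2 3 12 16 14 6 5 17))^6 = (2 5 14 12)(3 17 6 16)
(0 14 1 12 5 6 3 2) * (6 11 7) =(0 14 1 12 5 11 7 6 3 2) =[14, 12, 0, 2, 4, 11, 3, 6, 8, 9, 10, 7, 5, 13, 1]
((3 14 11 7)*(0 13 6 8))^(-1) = ((0 13 6 8)(3 14 11 7))^(-1) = (0 8 6 13)(3 7 11 14)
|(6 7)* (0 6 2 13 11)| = |(0 6 7 2 13 11)| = 6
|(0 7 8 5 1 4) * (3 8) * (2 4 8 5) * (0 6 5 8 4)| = |(0 7 3 8 2)(1 4 6 5)| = 20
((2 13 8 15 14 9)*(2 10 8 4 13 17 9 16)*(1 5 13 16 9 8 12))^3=(1 4 17 14 12 13 2 15 10 5 16 8 9)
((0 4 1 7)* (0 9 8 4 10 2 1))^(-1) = (0 4 8 9 7 1 2 10) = ((0 10 2 1 7 9 8 4))^(-1)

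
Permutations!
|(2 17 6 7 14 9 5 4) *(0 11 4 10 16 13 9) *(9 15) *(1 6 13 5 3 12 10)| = 17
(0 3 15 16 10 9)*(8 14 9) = (0 3 15 16 10 8 14 9) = [3, 1, 2, 15, 4, 5, 6, 7, 14, 0, 8, 11, 12, 13, 9, 16, 10]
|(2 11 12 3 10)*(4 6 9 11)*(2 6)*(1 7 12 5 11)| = 14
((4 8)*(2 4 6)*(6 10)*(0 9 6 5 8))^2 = (0 6 4 9 2)(5 10 8)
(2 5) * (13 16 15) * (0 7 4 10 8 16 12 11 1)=(0 7 4 10 8 16 15 13 12 11 1)(2 5)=[7, 0, 5, 3, 10, 2, 6, 4, 16, 9, 8, 1, 11, 12, 14, 13, 15]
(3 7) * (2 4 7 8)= (2 4 7 3 8)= [0, 1, 4, 8, 7, 5, 6, 3, 2]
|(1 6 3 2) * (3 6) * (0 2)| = |(6)(0 2 1 3)| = 4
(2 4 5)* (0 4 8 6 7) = (0 4 5 2 8 6 7) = [4, 1, 8, 3, 5, 2, 7, 0, 6]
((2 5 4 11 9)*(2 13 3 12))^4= ((2 5 4 11 9 13 3 12))^4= (2 9)(3 4)(5 13)(11 12)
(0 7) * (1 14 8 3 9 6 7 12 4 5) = (0 12 4 5 1 14 8 3 9 6 7) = [12, 14, 2, 9, 5, 1, 7, 0, 3, 6, 10, 11, 4, 13, 8]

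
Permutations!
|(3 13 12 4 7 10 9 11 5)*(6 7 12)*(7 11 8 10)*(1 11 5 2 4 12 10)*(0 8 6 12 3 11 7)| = 84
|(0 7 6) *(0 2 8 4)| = 6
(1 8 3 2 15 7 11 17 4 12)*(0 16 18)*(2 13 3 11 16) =(0 2 15 7 16 18)(1 8 11 17 4 12)(3 13) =[2, 8, 15, 13, 12, 5, 6, 16, 11, 9, 10, 17, 1, 3, 14, 7, 18, 4, 0]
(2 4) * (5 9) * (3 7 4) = (2 3 7 4)(5 9) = [0, 1, 3, 7, 2, 9, 6, 4, 8, 5]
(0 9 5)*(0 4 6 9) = (4 6 9 5) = [0, 1, 2, 3, 6, 4, 9, 7, 8, 5]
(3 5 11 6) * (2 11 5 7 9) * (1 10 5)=(1 10 5)(2 11 6 3 7 9)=[0, 10, 11, 7, 4, 1, 3, 9, 8, 2, 5, 6]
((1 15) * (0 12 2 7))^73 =((0 12 2 7)(1 15))^73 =(0 12 2 7)(1 15)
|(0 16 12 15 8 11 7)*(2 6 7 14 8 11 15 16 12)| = |(0 12 16 2 6 7)(8 15 11 14)| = 12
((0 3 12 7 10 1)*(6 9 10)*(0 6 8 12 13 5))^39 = ((0 3 13 5)(1 6 9 10)(7 8 12))^39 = (0 5 13 3)(1 10 9 6)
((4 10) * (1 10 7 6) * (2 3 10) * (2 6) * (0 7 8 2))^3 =((0 7)(1 6)(2 3 10 4 8))^3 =(0 7)(1 6)(2 4 3 8 10)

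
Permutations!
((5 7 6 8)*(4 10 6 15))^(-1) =(4 15 7 5 8 6 10)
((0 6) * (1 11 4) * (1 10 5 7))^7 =(0 6)(1 11 4 10 5 7)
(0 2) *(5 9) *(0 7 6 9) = (0 2 7 6 9 5) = [2, 1, 7, 3, 4, 0, 9, 6, 8, 5]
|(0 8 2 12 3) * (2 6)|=|(0 8 6 2 12 3)|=6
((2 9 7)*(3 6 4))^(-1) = (2 7 9)(3 4 6)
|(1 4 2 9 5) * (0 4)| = 6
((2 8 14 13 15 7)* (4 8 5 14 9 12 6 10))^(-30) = (15)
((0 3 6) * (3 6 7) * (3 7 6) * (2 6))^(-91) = (7)(0 3 2 6)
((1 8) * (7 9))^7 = ((1 8)(7 9))^7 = (1 8)(7 9)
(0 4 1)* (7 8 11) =(0 4 1)(7 8 11) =[4, 0, 2, 3, 1, 5, 6, 8, 11, 9, 10, 7]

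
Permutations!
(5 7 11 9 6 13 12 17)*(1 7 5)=(1 7 11 9 6 13 12 17)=[0, 7, 2, 3, 4, 5, 13, 11, 8, 6, 10, 9, 17, 12, 14, 15, 16, 1]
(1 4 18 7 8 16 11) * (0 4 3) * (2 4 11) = (0 11 1 3)(2 4 18 7 8 16) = [11, 3, 4, 0, 18, 5, 6, 8, 16, 9, 10, 1, 12, 13, 14, 15, 2, 17, 7]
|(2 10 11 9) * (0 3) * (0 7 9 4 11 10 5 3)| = |(2 5 3 7 9)(4 11)| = 10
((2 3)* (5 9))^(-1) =((2 3)(5 9))^(-1) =(2 3)(5 9)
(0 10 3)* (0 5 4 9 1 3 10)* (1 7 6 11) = (1 3 5 4 9 7 6 11) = [0, 3, 2, 5, 9, 4, 11, 6, 8, 7, 10, 1]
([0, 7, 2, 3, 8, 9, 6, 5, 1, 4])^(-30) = [0, 1, 2, 3, 4, 5, 6, 7, 8, 9]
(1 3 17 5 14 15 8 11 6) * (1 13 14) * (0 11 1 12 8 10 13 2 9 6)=(0 11)(1 3 17 5 12 8)(2 9 6)(10 13 14 15)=[11, 3, 9, 17, 4, 12, 2, 7, 1, 6, 13, 0, 8, 14, 15, 10, 16, 5]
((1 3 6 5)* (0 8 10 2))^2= (0 10)(1 6)(2 8)(3 5)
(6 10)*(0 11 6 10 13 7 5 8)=(0 11 6 13 7 5 8)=[11, 1, 2, 3, 4, 8, 13, 5, 0, 9, 10, 6, 12, 7]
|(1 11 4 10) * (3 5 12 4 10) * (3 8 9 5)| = 15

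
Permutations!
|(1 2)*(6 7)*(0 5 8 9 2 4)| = 14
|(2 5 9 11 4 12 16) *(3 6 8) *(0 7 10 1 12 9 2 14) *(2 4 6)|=|(0 7 10 1 12 16 14)(2 5 4 9 11 6 8 3)|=56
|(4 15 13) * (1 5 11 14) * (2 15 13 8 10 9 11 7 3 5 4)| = |(1 4 13 2 15 8 10 9 11 14)(3 5 7)| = 30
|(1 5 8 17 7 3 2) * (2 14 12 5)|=14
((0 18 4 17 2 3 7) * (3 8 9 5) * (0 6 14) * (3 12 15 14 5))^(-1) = ((0 18 4 17 2 8 9 3 7 6 5 12 15 14))^(-1) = (0 14 15 12 5 6 7 3 9 8 2 17 4 18)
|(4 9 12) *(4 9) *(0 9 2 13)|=|(0 9 12 2 13)|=5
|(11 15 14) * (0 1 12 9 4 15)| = |(0 1 12 9 4 15 14 11)| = 8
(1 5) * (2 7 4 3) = (1 5)(2 7 4 3) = [0, 5, 7, 2, 3, 1, 6, 4]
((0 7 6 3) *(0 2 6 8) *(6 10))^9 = (2 10 6 3)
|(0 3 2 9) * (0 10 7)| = |(0 3 2 9 10 7)| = 6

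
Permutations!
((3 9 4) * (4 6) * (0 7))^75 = ((0 7)(3 9 6 4))^75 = (0 7)(3 4 6 9)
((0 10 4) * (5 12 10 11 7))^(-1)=((0 11 7 5 12 10 4))^(-1)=(0 4 10 12 5 7 11)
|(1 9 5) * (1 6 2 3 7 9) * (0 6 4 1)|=|(0 6 2 3 7 9 5 4 1)|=9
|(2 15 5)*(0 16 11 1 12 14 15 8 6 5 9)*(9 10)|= |(0 16 11 1 12 14 15 10 9)(2 8 6 5)|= 36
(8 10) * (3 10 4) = (3 10 8 4) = [0, 1, 2, 10, 3, 5, 6, 7, 4, 9, 8]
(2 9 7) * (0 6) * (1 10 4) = (0 6)(1 10 4)(2 9 7) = [6, 10, 9, 3, 1, 5, 0, 2, 8, 7, 4]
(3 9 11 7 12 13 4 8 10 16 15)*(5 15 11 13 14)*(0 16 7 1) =(0 16 11 1)(3 9 13 4 8 10 7 12 14 5 15) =[16, 0, 2, 9, 8, 15, 6, 12, 10, 13, 7, 1, 14, 4, 5, 3, 11]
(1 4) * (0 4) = [4, 0, 2, 3, 1] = (0 4 1)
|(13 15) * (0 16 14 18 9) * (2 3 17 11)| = 20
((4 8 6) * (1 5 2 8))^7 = (1 5 2 8 6 4)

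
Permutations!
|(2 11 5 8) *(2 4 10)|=6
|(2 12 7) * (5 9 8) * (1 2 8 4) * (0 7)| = |(0 7 8 5 9 4 1 2 12)| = 9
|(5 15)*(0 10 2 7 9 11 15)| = |(0 10 2 7 9 11 15 5)| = 8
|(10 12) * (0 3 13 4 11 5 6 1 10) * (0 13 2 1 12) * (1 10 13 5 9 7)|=12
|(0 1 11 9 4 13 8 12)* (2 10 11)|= |(0 1 2 10 11 9 4 13 8 12)|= 10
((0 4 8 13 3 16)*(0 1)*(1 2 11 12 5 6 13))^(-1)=(0 1 8 4)(2 16 3 13 6 5 12 11)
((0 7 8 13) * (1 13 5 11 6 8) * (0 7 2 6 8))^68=(0 6 2)(1 7 13)(5 8 11)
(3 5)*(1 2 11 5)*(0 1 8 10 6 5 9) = (0 1 2 11 9)(3 8 10 6 5) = [1, 2, 11, 8, 4, 3, 5, 7, 10, 0, 6, 9]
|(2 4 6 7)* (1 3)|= |(1 3)(2 4 6 7)|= 4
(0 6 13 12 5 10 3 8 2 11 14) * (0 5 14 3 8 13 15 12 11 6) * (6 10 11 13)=[0, 1, 10, 6, 4, 11, 15, 7, 2, 9, 8, 3, 14, 13, 5, 12]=(2 10 8)(3 6 15 12 14 5 11)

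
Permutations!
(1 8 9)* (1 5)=(1 8 9 5)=[0, 8, 2, 3, 4, 1, 6, 7, 9, 5]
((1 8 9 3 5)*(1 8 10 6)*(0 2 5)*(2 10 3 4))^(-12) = (0 1 10 3 6)(2 9 5 4 8)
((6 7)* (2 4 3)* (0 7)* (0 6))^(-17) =(0 7)(2 4 3)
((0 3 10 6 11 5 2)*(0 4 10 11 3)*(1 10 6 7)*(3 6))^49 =(1 10 7)(2 5 11 3 4)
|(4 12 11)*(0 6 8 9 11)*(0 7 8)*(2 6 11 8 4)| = 12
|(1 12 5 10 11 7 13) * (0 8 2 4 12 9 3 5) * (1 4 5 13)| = |(0 8 2 5 10 11 7 1 9 3 13 4 12)| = 13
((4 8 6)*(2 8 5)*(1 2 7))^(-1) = (1 7 5 4 6 8 2)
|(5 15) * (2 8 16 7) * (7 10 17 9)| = |(2 8 16 10 17 9 7)(5 15)| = 14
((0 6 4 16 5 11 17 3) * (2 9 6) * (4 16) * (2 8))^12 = (0 2 6 5 17)(3 8 9 16 11)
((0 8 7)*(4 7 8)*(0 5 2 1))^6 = (8)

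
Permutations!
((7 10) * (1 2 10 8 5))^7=(1 2 10 7 8 5)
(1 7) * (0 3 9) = (0 3 9)(1 7) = [3, 7, 2, 9, 4, 5, 6, 1, 8, 0]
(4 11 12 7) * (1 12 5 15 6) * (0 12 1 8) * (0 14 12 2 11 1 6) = (0 2 11 5 15)(1 6 8 14 12 7 4) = [2, 6, 11, 3, 1, 15, 8, 4, 14, 9, 10, 5, 7, 13, 12, 0]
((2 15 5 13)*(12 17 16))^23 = ((2 15 5 13)(12 17 16))^23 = (2 13 5 15)(12 16 17)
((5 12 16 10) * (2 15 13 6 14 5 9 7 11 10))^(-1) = ((2 15 13 6 14 5 12 16)(7 11 10 9))^(-1) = (2 16 12 5 14 6 13 15)(7 9 10 11)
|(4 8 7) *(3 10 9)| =3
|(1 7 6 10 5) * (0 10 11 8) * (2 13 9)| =|(0 10 5 1 7 6 11 8)(2 13 9)| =24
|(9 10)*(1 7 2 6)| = 4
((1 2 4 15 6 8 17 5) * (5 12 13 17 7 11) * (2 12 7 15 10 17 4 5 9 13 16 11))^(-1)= (1 5 2 7 17 10 4 13 9 11 16 12)(6 15 8)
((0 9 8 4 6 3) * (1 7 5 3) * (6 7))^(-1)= (0 3 5 7 4 8 9)(1 6)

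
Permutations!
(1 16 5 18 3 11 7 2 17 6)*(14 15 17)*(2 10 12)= (1 16 5 18 3 11 7 10 12 2 14 15 17 6)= [0, 16, 14, 11, 4, 18, 1, 10, 8, 9, 12, 7, 2, 13, 15, 17, 5, 6, 3]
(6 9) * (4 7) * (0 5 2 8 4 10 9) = [5, 1, 8, 3, 7, 2, 0, 10, 4, 6, 9] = (0 5 2 8 4 7 10 9 6)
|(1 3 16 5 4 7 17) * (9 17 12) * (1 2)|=|(1 3 16 5 4 7 12 9 17 2)|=10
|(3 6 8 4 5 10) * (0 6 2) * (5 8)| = |(0 6 5 10 3 2)(4 8)| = 6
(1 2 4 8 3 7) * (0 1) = [1, 2, 4, 7, 8, 5, 6, 0, 3] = (0 1 2 4 8 3 7)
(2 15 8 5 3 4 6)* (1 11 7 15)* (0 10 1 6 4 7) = (0 10 1 11)(2 6)(3 7 15 8 5) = [10, 11, 6, 7, 4, 3, 2, 15, 5, 9, 1, 0, 12, 13, 14, 8]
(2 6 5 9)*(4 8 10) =(2 6 5 9)(4 8 10) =[0, 1, 6, 3, 8, 9, 5, 7, 10, 2, 4]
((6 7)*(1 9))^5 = (1 9)(6 7)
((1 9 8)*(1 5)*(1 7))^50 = (9) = ((1 9 8 5 7))^50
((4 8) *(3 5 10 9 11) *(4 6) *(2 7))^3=((2 7)(3 5 10 9 11)(4 8 6))^3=(2 7)(3 9 5 11 10)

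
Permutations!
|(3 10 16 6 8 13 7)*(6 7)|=12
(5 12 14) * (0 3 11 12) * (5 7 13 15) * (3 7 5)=[7, 1, 2, 11, 4, 0, 6, 13, 8, 9, 10, 12, 14, 15, 5, 3]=(0 7 13 15 3 11 12 14 5)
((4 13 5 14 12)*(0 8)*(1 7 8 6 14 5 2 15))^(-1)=((0 6 14 12 4 13 2 15 1 7 8))^(-1)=(0 8 7 1 15 2 13 4 12 14 6)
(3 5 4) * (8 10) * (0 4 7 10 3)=(0 4)(3 5 7 10 8)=[4, 1, 2, 5, 0, 7, 6, 10, 3, 9, 8]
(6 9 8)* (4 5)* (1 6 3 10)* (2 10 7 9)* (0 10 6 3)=(0 10 1 3 7 9 8)(2 6)(4 5)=[10, 3, 6, 7, 5, 4, 2, 9, 0, 8, 1]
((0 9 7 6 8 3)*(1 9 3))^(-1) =((0 3)(1 9 7 6 8))^(-1) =(0 3)(1 8 6 7 9)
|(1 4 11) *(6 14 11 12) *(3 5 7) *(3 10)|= 12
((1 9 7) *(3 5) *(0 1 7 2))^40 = ((0 1 9 2)(3 5))^40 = (9)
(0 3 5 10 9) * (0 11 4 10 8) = (0 3 5 8)(4 10 9 11) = [3, 1, 2, 5, 10, 8, 6, 7, 0, 11, 9, 4]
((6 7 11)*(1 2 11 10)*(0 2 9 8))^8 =(0 8 9 1 10 7 6 11 2)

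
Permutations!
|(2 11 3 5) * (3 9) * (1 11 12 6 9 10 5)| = |(1 11 10 5 2 12 6 9 3)| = 9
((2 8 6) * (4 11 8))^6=((2 4 11 8 6))^6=(2 4 11 8 6)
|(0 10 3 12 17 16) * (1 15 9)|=6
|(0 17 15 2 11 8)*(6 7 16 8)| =|(0 17 15 2 11 6 7 16 8)| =9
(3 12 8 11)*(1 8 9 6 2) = (1 8 11 3 12 9 6 2) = [0, 8, 1, 12, 4, 5, 2, 7, 11, 6, 10, 3, 9]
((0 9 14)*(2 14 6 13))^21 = (0 13)(2 9)(6 14)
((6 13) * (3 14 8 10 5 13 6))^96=(14)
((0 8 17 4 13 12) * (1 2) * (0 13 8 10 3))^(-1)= ((0 10 3)(1 2)(4 8 17)(12 13))^(-1)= (0 3 10)(1 2)(4 17 8)(12 13)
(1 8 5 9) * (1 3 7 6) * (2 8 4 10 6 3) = (1 4 10 6)(2 8 5 9)(3 7) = [0, 4, 8, 7, 10, 9, 1, 3, 5, 2, 6]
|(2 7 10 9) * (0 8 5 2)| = 7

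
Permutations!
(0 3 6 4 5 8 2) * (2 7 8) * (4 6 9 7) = (0 3 9 7 8 4 5 2) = [3, 1, 0, 9, 5, 2, 6, 8, 4, 7]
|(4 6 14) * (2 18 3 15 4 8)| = |(2 18 3 15 4 6 14 8)| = 8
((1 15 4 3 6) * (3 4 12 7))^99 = ((1 15 12 7 3 6))^99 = (1 7)(3 15)(6 12)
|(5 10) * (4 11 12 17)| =4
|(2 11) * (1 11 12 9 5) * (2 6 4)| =|(1 11 6 4 2 12 9 5)| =8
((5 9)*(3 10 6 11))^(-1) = (3 11 6 10)(5 9) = ((3 10 6 11)(5 9))^(-1)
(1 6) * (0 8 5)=(0 8 5)(1 6)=[8, 6, 2, 3, 4, 0, 1, 7, 5]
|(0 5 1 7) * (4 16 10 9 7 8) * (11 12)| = |(0 5 1 8 4 16 10 9 7)(11 12)| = 18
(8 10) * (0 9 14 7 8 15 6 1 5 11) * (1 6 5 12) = (0 9 14 7 8 10 15 5 11)(1 12) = [9, 12, 2, 3, 4, 11, 6, 8, 10, 14, 15, 0, 1, 13, 7, 5]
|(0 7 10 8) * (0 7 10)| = 4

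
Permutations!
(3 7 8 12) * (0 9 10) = [9, 1, 2, 7, 4, 5, 6, 8, 12, 10, 0, 11, 3] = (0 9 10)(3 7 8 12)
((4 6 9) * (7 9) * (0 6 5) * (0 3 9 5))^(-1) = ((0 6 7 5 3 9 4))^(-1) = (0 4 9 3 5 7 6)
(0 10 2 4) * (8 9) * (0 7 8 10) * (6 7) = (2 4 6 7 8 9 10) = [0, 1, 4, 3, 6, 5, 7, 8, 9, 10, 2]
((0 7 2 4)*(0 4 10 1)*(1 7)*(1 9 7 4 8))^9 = ((0 9 7 2 10 4 8 1))^9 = (0 9 7 2 10 4 8 1)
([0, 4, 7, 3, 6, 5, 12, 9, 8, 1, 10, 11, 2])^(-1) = (1 9 7 2 12 6 4)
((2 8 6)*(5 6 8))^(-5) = (8)(2 5 6) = ((8)(2 5 6))^(-5)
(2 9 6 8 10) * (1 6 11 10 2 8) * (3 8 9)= (1 6)(2 3 8)(9 11 10)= [0, 6, 3, 8, 4, 5, 1, 7, 2, 11, 9, 10]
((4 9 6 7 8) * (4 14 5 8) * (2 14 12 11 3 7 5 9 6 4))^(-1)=((2 14 9 4 6 5 8 12 11 3 7))^(-1)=(2 7 3 11 12 8 5 6 4 9 14)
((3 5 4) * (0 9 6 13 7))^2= (0 6 7 9 13)(3 4 5)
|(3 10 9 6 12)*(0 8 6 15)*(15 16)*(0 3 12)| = |(0 8 6)(3 10 9 16 15)| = 15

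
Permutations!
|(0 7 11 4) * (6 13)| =4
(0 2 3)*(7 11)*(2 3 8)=[3, 1, 8, 0, 4, 5, 6, 11, 2, 9, 10, 7]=(0 3)(2 8)(7 11)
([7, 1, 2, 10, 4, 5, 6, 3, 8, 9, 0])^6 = (0 3)(7 10)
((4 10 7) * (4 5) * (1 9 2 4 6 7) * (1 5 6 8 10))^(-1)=(1 4 2 9)(5 10 8)(6 7)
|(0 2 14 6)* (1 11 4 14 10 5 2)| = |(0 1 11 4 14 6)(2 10 5)| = 6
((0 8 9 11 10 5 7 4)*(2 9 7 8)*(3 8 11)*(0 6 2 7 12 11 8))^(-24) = ((0 7 4 6 2 9 3)(5 8 12 11 10))^(-24) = (0 2 7 9 4 3 6)(5 8 12 11 10)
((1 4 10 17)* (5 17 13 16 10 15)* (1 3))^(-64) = (1 15 17)(3 4 5)(10 16 13)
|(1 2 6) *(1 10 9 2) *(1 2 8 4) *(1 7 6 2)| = 6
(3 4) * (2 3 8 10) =(2 3 4 8 10) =[0, 1, 3, 4, 8, 5, 6, 7, 10, 9, 2]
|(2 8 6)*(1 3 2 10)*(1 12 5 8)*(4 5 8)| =|(1 3 2)(4 5)(6 10 12 8)| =12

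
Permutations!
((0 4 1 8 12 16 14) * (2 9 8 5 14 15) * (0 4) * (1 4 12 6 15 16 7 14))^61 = ((16)(1 5)(2 9 8 6 15)(7 14 12))^61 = (16)(1 5)(2 9 8 6 15)(7 14 12)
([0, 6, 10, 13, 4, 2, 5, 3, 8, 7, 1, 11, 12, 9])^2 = (1 5 10 6 2)(3 9)(7 13)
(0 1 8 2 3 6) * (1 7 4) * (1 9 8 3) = (0 7 4 9 8 2 1 3 6) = [7, 3, 1, 6, 9, 5, 0, 4, 2, 8]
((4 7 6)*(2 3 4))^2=((2 3 4 7 6))^2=(2 4 6 3 7)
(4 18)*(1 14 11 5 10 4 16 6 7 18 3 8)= (1 14 11 5 10 4 3 8)(6 7 18 16)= [0, 14, 2, 8, 3, 10, 7, 18, 1, 9, 4, 5, 12, 13, 11, 15, 6, 17, 16]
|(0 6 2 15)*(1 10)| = 4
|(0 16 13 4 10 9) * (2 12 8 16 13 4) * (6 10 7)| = 11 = |(0 13 2 12 8 16 4 7 6 10 9)|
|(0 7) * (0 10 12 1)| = |(0 7 10 12 1)| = 5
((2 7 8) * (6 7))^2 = (2 7)(6 8)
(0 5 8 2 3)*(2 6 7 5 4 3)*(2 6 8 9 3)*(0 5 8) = (0 4 2 6 7 8)(3 5 9) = [4, 1, 6, 5, 2, 9, 7, 8, 0, 3]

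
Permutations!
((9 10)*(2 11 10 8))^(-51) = ((2 11 10 9 8))^(-51) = (2 8 9 10 11)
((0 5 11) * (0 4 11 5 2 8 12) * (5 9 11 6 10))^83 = ((0 2 8 12)(4 6 10 5 9 11))^83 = (0 12 8 2)(4 11 9 5 10 6)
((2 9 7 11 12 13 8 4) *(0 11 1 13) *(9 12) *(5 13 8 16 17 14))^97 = (0 2 8 7 11 12 4 1 9)(5 16 14 13 17)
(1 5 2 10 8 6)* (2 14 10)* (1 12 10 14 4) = (14)(1 5 4)(6 12 10 8) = [0, 5, 2, 3, 1, 4, 12, 7, 6, 9, 8, 11, 10, 13, 14]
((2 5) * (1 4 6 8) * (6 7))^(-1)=(1 8 6 7 4)(2 5)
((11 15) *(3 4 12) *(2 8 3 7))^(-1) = ((2 8 3 4 12 7)(11 15))^(-1) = (2 7 12 4 3 8)(11 15)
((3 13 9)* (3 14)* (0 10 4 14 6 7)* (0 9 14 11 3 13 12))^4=(14)(0 3 4)(6 7 9)(10 12 11)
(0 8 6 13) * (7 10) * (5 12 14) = (0 8 6 13)(5 12 14)(7 10) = [8, 1, 2, 3, 4, 12, 13, 10, 6, 9, 7, 11, 14, 0, 5]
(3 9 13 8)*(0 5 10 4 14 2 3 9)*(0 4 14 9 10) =[5, 1, 3, 4, 9, 0, 6, 7, 10, 13, 14, 11, 12, 8, 2] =(0 5)(2 3 4 9 13 8 10 14)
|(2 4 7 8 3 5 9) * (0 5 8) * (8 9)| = 8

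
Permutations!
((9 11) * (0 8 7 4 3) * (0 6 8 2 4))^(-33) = (0 4 6 7 2 3 8)(9 11)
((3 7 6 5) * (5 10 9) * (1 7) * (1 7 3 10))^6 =((1 3 7 6)(5 10 9))^6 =(10)(1 7)(3 6)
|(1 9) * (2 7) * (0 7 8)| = |(0 7 2 8)(1 9)| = 4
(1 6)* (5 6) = [0, 5, 2, 3, 4, 6, 1] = (1 5 6)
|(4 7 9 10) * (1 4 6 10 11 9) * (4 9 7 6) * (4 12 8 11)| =9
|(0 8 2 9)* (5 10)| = |(0 8 2 9)(5 10)| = 4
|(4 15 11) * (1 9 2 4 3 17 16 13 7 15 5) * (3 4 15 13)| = |(1 9 2 15 11 4 5)(3 17 16)(7 13)| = 42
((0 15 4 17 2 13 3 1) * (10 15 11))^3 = (0 15 2 1 10 17 3 11 4 13) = ((0 11 10 15 4 17 2 13 3 1))^3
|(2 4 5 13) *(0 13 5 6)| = 5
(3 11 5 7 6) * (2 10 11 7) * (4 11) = [0, 1, 10, 7, 11, 2, 3, 6, 8, 9, 4, 5] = (2 10 4 11 5)(3 7 6)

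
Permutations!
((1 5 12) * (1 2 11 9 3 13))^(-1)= ((1 5 12 2 11 9 3 13))^(-1)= (1 13 3 9 11 2 12 5)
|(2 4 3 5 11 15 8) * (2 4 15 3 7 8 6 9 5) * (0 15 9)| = |(0 15 6)(2 9 5 11 3)(4 7 8)| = 15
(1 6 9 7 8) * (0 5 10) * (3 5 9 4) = (0 9 7 8 1 6 4 3 5 10) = [9, 6, 2, 5, 3, 10, 4, 8, 1, 7, 0]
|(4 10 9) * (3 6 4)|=5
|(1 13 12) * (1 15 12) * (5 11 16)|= 6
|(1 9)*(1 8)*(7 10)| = 6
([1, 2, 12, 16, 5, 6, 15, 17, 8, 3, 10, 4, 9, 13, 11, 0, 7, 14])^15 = [0, 1, 2, 3, 4, 5, 6, 7, 8, 9, 10, 11, 12, 13, 14, 15, 16, 17]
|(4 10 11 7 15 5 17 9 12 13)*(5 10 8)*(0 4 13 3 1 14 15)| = 14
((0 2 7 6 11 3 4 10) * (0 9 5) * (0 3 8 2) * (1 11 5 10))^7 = ((1 11 8 2 7 6 5 3 4)(9 10))^7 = (1 3 6 2 11 4 5 7 8)(9 10)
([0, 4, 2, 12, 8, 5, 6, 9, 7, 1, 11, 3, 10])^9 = [0, 9, 2, 12, 1, 5, 6, 8, 4, 7, 11, 3, 10]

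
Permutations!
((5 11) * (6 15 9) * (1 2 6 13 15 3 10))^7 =(1 6 10 2 3)(5 11)(9 13 15)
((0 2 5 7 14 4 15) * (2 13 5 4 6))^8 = ((0 13 5 7 14 6 2 4 15))^8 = (0 15 4 2 6 14 7 5 13)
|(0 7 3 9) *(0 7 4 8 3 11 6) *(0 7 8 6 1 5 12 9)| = 11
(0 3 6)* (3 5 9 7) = [5, 1, 2, 6, 4, 9, 0, 3, 8, 7] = (0 5 9 7 3 6)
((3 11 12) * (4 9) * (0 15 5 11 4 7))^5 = (0 3 15 4 5 9 11 7 12)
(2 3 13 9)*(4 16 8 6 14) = [0, 1, 3, 13, 16, 5, 14, 7, 6, 2, 10, 11, 12, 9, 4, 15, 8] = (2 3 13 9)(4 16 8 6 14)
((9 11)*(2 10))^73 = ((2 10)(9 11))^73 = (2 10)(9 11)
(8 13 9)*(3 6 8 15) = (3 6 8 13 9 15) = [0, 1, 2, 6, 4, 5, 8, 7, 13, 15, 10, 11, 12, 9, 14, 3]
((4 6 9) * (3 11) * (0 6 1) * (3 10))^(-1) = (0 1 4 9 6)(3 10 11)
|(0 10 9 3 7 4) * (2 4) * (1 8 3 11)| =|(0 10 9 11 1 8 3 7 2 4)| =10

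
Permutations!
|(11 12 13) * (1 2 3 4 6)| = |(1 2 3 4 6)(11 12 13)| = 15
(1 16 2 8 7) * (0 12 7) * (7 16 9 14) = (0 12 16 2 8)(1 9 14 7) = [12, 9, 8, 3, 4, 5, 6, 1, 0, 14, 10, 11, 16, 13, 7, 15, 2]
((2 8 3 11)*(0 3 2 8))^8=(0 8 3 2 11)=((0 3 11 8 2))^8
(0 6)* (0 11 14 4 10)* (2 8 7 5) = (0 6 11 14 4 10)(2 8 7 5) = [6, 1, 8, 3, 10, 2, 11, 5, 7, 9, 0, 14, 12, 13, 4]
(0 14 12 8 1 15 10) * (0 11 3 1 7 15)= (0 14 12 8 7 15 10 11 3 1)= [14, 0, 2, 1, 4, 5, 6, 15, 7, 9, 11, 3, 8, 13, 12, 10]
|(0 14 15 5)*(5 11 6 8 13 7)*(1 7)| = |(0 14 15 11 6 8 13 1 7 5)| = 10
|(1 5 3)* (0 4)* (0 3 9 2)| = 7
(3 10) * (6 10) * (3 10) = (10)(3 6) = [0, 1, 2, 6, 4, 5, 3, 7, 8, 9, 10]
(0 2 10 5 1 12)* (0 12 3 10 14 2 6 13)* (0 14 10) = (0 6 13 14 2 10 5 1 3) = [6, 3, 10, 0, 4, 1, 13, 7, 8, 9, 5, 11, 12, 14, 2]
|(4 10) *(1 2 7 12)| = 4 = |(1 2 7 12)(4 10)|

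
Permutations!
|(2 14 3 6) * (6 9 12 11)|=7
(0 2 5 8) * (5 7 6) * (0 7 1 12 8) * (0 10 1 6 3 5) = (0 2 6)(1 12 8 7 3 5 10) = [2, 12, 6, 5, 4, 10, 0, 3, 7, 9, 1, 11, 8]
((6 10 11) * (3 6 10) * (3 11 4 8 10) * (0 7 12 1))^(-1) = ((0 7 12 1)(3 6 11)(4 8 10))^(-1) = (0 1 12 7)(3 11 6)(4 10 8)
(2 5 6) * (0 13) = (0 13)(2 5 6) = [13, 1, 5, 3, 4, 6, 2, 7, 8, 9, 10, 11, 12, 0]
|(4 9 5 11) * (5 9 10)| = 4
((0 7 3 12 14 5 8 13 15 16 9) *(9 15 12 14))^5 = ((0 7 3 14 5 8 13 12 9)(15 16))^5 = (0 8 7 13 3 12 14 9 5)(15 16)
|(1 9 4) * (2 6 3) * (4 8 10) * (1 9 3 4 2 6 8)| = |(1 3 6 4 9)(2 8 10)| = 15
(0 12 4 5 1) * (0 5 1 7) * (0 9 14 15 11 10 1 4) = [12, 5, 2, 3, 4, 7, 6, 9, 8, 14, 1, 10, 0, 13, 15, 11] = (0 12)(1 5 7 9 14 15 11 10)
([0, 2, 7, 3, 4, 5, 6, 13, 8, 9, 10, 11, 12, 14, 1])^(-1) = (1 14 13 7 2)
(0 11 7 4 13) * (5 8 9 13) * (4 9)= (0 11 7 9 13)(4 5 8)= [11, 1, 2, 3, 5, 8, 6, 9, 4, 13, 10, 7, 12, 0]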